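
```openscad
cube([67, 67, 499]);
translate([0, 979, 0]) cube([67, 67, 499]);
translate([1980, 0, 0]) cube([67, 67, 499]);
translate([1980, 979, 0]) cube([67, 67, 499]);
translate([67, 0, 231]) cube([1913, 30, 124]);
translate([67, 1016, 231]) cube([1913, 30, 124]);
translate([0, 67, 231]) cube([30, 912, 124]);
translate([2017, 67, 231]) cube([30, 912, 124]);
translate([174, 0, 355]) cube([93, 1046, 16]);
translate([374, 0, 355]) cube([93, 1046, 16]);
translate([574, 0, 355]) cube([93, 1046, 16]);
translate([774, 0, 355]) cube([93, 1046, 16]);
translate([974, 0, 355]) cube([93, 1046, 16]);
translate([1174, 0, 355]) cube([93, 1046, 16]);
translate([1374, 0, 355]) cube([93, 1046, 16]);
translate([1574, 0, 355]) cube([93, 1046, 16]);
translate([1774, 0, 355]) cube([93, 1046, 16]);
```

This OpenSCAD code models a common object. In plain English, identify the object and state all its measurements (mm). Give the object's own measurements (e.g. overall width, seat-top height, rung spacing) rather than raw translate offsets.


A bed frame 2047 mm long (x) by 1046 mm wide (y). Four 67×67 mm corner posts, 499 mm tall, at the corners of the footprint. Four rails of 30 mm thickness and 124 mm height run between adjacent posts with their undersides at z = 231 mm, their outer faces flush with the outside of the frame (the two x-running rails run between the posts' inner faces; the two y-running rails run between the posts' inner faces). 9 slats, each 93 mm wide (x) and 16 mm thick, lie across the top of the two x-running rails, running the full 1046 mm width of the frame in y; along x they sit between the end posts with a 107 mm gap after the −x posts and between neighbouring slats, leaving 113 mm before the +x posts.


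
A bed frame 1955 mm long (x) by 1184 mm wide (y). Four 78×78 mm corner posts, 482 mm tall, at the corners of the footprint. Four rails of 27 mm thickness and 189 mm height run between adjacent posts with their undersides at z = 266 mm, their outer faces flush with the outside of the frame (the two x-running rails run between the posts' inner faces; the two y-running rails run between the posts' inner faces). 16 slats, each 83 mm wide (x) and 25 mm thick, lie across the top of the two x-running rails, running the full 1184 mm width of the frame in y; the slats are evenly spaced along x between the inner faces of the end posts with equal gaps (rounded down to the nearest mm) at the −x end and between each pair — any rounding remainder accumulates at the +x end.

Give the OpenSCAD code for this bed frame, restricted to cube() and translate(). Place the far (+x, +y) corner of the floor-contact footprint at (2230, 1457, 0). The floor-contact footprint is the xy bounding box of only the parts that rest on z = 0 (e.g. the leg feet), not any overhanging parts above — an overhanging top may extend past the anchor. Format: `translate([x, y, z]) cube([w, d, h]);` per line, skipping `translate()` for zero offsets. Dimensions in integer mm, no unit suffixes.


// slat z = rail_z + rail_h = 266 + 189 = 455
// slat gap = ⌊(1799 − 16·83) / 17⌋ = 27
translate([275, 273, 0]) cube([78, 78, 482]);
translate([275, 1379, 0]) cube([78, 78, 482]);
translate([2152, 273, 0]) cube([78, 78, 482]);
translate([2152, 1379, 0]) cube([78, 78, 482]);
translate([353, 273, 266]) cube([1799, 27, 189]);
translate([353, 1430, 266]) cube([1799, 27, 189]);
translate([275, 351, 266]) cube([27, 1028, 189]);
translate([2203, 351, 266]) cube([27, 1028, 189]);
translate([380, 273, 455]) cube([83, 1184, 25]);
translate([490, 273, 455]) cube([83, 1184, 25]);
translate([600, 273, 455]) cube([83, 1184, 25]);
translate([710, 273, 455]) cube([83, 1184, 25]);
translate([820, 273, 455]) cube([83, 1184, 25]);
translate([930, 273, 455]) cube([83, 1184, 25]);
translate([1040, 273, 455]) cube([83, 1184, 25]);
translate([1150, 273, 455]) cube([83, 1184, 25]);
translate([1260, 273, 455]) cube([83, 1184, 25]);
translate([1370, 273, 455]) cube([83, 1184, 25]);
translate([1480, 273, 455]) cube([83, 1184, 25]);
translate([1590, 273, 455]) cube([83, 1184, 25]);
translate([1700, 273, 455]) cube([83, 1184, 25]);
translate([1810, 273, 455]) cube([83, 1184, 25]);
translate([1920, 273, 455]) cube([83, 1184, 25]);
translate([2030, 273, 455]) cube([83, 1184, 25]);


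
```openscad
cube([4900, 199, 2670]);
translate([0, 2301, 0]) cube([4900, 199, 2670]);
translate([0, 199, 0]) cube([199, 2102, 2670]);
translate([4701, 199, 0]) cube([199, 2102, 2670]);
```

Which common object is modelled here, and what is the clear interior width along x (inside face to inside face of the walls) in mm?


A house (or room) frame. The interior width is 4502 mm.

Four 2670 mm walls enclosing a rectangle with no floor or roof — a room or house frame. Outside width is 4900 mm and wall thickness is 199 mm, so the interior width is 4900 − 2 × 199 = 4502 mm.


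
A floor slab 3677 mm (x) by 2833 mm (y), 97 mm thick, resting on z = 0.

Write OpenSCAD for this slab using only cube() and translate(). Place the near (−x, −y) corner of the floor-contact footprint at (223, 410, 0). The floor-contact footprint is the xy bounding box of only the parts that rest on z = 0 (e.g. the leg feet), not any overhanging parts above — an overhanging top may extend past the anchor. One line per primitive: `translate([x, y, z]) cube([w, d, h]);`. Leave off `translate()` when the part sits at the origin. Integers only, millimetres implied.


translate([223, 410, 0]) cube([3677, 2833, 97]);


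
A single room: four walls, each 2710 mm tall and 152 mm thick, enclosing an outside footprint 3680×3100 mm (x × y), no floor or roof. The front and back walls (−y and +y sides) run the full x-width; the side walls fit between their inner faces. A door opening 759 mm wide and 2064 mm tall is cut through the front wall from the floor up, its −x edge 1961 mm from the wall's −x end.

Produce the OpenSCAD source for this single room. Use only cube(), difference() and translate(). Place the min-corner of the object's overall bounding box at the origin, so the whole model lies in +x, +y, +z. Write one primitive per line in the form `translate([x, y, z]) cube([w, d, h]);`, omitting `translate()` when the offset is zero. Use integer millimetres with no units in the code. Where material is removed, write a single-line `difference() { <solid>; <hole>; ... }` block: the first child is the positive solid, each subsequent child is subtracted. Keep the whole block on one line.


difference() { cube([3680, 152, 2710]); translate([1961, 0, 0]) cube([759, 152, 2064]); }
translate([0, 2948, 0]) cube([3680, 152, 2710]);
translate([0, 152, 0]) cube([152, 2796, 2710]);
translate([3528, 152, 0]) cube([152, 2796, 2710]);


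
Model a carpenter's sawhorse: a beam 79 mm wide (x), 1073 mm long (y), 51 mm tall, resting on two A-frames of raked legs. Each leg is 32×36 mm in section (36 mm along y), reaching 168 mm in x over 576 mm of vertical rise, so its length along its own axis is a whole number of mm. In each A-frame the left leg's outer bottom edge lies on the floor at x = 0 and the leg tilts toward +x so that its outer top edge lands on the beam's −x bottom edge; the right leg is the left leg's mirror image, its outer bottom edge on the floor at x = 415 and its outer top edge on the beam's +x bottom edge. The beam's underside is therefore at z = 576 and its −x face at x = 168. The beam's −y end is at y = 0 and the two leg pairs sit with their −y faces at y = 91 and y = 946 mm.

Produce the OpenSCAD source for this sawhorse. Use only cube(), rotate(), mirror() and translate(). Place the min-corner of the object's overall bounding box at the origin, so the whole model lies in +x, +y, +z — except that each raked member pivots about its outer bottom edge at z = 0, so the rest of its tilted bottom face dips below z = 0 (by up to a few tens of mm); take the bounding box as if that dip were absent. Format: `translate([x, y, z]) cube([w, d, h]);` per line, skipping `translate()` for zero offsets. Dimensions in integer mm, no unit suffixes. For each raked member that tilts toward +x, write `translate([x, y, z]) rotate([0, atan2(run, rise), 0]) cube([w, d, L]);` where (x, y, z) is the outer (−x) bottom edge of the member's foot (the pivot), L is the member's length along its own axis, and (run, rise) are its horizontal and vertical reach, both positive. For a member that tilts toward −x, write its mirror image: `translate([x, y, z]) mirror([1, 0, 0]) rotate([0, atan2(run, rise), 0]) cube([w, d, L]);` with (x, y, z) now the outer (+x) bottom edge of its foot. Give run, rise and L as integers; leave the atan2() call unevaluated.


translate([168, 0, 576]) cube([79, 1073, 51]);
translate([0, 91, 0]) rotate([0, atan2(168, 576), 0]) cube([32, 36, 600]);
translate([415, 91, 0]) mirror([1, 0, 0]) rotate([0, atan2(168, 576), 0]) cube([32, 36, 600]);
translate([0, 946, 0]) rotate([0, atan2(168, 576), 0]) cube([32, 36, 600]);
translate([415, 946, 0]) mirror([1, 0, 0]) rotate([0, atan2(168, 576), 0]) cube([32, 36, 600]);


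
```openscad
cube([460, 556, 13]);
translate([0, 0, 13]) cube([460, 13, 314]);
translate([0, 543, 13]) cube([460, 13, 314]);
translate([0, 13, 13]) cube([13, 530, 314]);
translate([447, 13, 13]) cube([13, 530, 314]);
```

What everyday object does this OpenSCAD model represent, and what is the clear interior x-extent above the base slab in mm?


An open box. The internal width is 434 mm.

A 460×556 base slab with four walls standing on it — an open box. The base is 460 mm wide and the walls are 13 mm thick, so the internal width is 460 − 2 × 13 = 434 mm.


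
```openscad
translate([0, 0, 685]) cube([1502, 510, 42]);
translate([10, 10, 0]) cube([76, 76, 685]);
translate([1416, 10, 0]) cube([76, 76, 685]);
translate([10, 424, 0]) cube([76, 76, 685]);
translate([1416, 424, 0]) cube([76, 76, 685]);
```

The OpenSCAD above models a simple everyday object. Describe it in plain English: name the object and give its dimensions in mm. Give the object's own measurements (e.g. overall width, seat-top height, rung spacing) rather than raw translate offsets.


A rectangular dining table. The top is 1502×510×42 mm with its upper surface at z = 727 mm. It stands on four 76×76 mm square legs, each inset 10 mm from the nearest pair of top edges, running from the floor to the underside of the top.


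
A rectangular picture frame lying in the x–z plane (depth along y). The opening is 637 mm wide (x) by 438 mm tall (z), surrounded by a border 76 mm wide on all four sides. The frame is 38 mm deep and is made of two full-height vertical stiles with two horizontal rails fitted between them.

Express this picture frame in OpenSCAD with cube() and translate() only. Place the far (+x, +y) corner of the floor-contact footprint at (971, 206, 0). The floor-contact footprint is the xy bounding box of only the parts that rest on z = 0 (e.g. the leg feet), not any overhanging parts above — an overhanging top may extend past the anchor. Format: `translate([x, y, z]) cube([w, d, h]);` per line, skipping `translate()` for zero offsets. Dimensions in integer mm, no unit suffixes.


translate([182, 168, 0]) cube([76, 38, 590]);
translate([895, 168, 0]) cube([76, 38, 590]);
translate([258, 168, 0]) cube([637, 38, 76]);
translate([258, 168, 514]) cube([637, 38, 76]);


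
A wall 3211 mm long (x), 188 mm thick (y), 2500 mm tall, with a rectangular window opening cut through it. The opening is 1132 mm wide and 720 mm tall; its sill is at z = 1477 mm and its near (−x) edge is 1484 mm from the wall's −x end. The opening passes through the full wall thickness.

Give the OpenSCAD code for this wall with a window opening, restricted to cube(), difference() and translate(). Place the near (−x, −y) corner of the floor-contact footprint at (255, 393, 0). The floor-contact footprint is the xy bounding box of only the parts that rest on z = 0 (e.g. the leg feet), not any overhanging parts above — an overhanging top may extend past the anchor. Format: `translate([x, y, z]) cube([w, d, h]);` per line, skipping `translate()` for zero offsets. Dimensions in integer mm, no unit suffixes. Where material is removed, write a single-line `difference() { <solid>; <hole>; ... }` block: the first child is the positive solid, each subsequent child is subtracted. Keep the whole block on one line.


difference() { translate([255, 393, 0]) cube([3211, 188, 2500]); translate([1739, 393, 1477]) cube([1132, 188, 720]); }


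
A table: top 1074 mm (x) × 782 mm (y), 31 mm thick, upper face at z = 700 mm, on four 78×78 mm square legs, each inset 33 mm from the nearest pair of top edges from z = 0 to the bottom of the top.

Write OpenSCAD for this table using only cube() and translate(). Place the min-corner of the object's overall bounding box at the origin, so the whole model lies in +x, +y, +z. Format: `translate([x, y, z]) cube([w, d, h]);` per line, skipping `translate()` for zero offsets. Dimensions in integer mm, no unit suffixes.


// leg_h = 700 - 31 = 669
translate([0, 0, 669]) cube([1074, 782, 31]);
translate([33, 33, 0]) cube([78, 78, 669]);
translate([963, 33, 0]) cube([78, 78, 669]);
translate([33, 671, 0]) cube([78, 78, 669]);
translate([963, 671, 0]) cube([78, 78, 669]);


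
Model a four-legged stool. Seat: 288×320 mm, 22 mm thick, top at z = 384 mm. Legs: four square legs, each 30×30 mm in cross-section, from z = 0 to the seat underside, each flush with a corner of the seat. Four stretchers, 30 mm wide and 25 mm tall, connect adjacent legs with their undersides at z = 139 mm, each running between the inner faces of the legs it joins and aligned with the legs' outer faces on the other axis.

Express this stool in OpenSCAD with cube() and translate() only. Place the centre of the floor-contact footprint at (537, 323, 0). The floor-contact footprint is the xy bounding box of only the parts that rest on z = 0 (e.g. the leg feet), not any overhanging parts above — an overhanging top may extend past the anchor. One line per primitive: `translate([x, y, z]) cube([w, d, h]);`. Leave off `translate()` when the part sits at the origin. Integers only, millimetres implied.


translate([393, 163, 362]) cube([288, 320, 22]);
translate([393, 163, 0]) cube([30, 30, 362]);
translate([651, 163, 0]) cube([30, 30, 362]);
translate([393, 453, 0]) cube([30, 30, 362]);
translate([651, 453, 0]) cube([30, 30, 362]);
translate([423, 163, 139]) cube([228, 30, 25]);
translate([423, 453, 139]) cube([228, 30, 25]);
translate([393, 193, 139]) cube([30, 260, 25]);
translate([651, 193, 139]) cube([30, 260, 25]);


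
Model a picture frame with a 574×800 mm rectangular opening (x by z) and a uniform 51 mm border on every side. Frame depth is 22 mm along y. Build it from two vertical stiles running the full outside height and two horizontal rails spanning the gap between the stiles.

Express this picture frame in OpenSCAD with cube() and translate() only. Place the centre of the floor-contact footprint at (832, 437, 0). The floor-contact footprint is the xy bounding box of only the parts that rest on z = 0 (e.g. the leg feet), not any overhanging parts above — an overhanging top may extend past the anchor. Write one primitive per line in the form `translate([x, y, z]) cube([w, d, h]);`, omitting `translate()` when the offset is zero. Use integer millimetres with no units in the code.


translate([494, 426, 0]) cube([51, 22, 902]);
translate([1119, 426, 0]) cube([51, 22, 902]);
translate([545, 426, 0]) cube([574, 22, 51]);
translate([545, 426, 851]) cube([574, 22, 51]);


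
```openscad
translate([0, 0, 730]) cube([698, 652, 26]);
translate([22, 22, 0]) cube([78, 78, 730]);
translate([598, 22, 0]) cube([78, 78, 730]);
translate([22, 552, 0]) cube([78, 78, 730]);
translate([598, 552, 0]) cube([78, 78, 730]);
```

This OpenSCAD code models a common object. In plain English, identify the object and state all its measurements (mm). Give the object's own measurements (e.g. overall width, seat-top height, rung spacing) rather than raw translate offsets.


A rectangular dining table. The top is 698×652×26 mm with its upper surface at z = 756 mm. It stands on four 78×78 mm square legs, each inset 22 mm from the nearest pair of top edges, running from the floor to the underside of the top.


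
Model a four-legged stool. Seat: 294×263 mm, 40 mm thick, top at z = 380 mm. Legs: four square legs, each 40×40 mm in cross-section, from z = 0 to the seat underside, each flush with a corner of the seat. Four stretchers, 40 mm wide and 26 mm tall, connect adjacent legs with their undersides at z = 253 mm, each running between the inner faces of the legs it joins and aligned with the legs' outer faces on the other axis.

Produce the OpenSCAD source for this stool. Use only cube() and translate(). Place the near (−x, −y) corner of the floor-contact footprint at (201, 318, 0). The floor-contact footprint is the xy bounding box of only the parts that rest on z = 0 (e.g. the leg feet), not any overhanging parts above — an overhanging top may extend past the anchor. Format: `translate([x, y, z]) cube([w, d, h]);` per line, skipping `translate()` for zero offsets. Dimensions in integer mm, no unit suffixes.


translate([201, 318, 340]) cube([294, 263, 40]);
translate([201, 318, 0]) cube([40, 40, 340]);
translate([455, 318, 0]) cube([40, 40, 340]);
translate([201, 541, 0]) cube([40, 40, 340]);
translate([455, 541, 0]) cube([40, 40, 340]);
translate([241, 318, 253]) cube([214, 40, 26]);
translate([241, 541, 253]) cube([214, 40, 26]);
translate([201, 358, 253]) cube([40, 183, 26]);
translate([455, 358, 253]) cube([40, 183, 26]);


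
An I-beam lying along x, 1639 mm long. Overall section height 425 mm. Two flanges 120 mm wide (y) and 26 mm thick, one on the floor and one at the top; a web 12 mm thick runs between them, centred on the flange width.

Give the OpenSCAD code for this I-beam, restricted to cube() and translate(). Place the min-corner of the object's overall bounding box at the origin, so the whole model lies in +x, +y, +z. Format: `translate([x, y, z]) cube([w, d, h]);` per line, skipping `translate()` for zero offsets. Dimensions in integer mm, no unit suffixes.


cube([1639, 120, 26]);
translate([0, 54, 26]) cube([1639, 12, 373]);
translate([0, 0, 399]) cube([1639, 120, 26]);


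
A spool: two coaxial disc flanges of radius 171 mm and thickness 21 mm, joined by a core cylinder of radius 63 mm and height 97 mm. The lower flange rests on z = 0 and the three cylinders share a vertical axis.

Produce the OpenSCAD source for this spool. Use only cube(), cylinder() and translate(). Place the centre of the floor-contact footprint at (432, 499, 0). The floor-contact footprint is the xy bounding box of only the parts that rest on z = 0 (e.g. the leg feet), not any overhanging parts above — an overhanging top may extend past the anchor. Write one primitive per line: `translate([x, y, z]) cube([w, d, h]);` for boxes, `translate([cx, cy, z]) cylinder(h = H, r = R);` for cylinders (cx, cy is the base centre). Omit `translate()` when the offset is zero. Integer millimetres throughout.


translate([432, 499, 0]) cylinder(h = 21, r = 171);
translate([432, 499, 21]) cylinder(h = 97, r = 63);
translate([432, 499, 118]) cylinder(h = 21, r = 171);


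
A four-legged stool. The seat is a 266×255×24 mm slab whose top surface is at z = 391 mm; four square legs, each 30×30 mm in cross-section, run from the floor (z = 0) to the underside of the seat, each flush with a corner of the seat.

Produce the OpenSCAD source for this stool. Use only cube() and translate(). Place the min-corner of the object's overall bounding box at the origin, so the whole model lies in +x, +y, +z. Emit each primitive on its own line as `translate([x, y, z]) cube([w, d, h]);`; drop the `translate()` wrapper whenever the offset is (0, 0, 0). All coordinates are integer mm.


translate([0, 0, 367]) cube([266, 255, 24]);
cube([30, 30, 367]);
translate([236, 0, 0]) cube([30, 30, 367]);
translate([0, 225, 0]) cube([30, 30, 367]);
translate([236, 225, 0]) cube([30, 30, 367]);


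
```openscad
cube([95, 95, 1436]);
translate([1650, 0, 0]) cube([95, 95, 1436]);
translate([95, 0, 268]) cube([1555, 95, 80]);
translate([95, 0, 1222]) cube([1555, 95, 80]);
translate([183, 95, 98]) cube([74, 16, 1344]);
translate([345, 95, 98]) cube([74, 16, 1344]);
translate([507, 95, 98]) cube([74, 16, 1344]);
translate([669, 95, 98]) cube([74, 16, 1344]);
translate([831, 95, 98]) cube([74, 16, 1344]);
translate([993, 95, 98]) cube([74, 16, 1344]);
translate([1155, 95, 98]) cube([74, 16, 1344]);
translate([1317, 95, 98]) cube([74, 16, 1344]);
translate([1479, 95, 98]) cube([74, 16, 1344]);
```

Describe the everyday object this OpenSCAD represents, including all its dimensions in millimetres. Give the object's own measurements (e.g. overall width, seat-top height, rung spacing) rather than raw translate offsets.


A fence section. Two 95×95 mm posts, 1436 mm tall, stand on the floor with a clear span of 1555 mm between their inner faces. Two horizontal rails of 95×80 mm section span the gap between the posts with their undersides at z = 268 mm and z = 1222 mm, flush with the posts' −y face. 9 pickets, each 74 mm wide, 16 mm thick and 1344 mm tall, are fixed to the +y face of the rails with their bottoms at z = 98 mm, spaced across the span with a 88 mm gap after the −x post and between neighbouring pickets, with 97 mm left before the +x post.


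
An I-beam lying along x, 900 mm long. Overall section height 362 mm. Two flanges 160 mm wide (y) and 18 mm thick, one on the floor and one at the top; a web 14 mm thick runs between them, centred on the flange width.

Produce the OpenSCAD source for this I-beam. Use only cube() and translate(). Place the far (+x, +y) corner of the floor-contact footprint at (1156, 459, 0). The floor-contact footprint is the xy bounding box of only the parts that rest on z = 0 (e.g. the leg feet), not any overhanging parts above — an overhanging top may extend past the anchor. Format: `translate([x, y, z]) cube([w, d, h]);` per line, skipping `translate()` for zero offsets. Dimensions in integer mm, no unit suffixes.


translate([256, 299, 0]) cube([900, 160, 18]);
translate([256, 372, 18]) cube([900, 14, 326]);
translate([256, 299, 344]) cube([900, 160, 18]);


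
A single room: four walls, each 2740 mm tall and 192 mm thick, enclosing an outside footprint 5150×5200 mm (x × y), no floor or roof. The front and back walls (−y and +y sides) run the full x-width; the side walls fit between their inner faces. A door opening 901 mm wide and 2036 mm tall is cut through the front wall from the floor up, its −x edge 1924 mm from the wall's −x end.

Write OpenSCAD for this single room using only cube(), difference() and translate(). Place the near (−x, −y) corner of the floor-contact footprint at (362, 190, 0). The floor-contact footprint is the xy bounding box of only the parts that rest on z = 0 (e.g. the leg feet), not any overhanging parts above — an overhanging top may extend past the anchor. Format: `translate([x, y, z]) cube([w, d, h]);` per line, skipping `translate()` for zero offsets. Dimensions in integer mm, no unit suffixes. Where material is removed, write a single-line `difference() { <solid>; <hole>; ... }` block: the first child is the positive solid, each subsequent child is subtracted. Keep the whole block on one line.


difference() { translate([362, 190, 0]) cube([5150, 192, 2740]); translate([2286, 190, 0]) cube([901, 192, 2036]); }
translate([362, 5198, 0]) cube([5150, 192, 2740]);
translate([362, 382, 0]) cube([192, 4816, 2740]);
translate([5320, 382, 0]) cube([192, 4816, 2740]);


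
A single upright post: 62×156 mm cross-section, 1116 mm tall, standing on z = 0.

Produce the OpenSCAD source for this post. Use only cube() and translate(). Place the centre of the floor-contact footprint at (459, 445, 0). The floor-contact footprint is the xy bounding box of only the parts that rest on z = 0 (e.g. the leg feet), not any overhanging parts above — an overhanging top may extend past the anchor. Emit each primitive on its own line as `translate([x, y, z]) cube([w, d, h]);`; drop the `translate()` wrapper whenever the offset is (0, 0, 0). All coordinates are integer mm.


translate([428, 367, 0]) cube([62, 156, 1116]);


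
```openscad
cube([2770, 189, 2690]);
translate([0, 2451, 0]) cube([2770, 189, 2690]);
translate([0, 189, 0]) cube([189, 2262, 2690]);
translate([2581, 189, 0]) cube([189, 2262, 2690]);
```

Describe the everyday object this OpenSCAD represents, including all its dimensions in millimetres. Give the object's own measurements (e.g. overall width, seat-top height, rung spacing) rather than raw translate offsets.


The wall frame of a small rectangular building: four walls, each 2690 mm tall and 189 mm thick, enclosing a footprint 2770 mm (x) by 2640 mm (y) outside-to-outside, with no floor or roof. The front and back walls (the −y and +y sides) span the full width; the two side walls fit between them.


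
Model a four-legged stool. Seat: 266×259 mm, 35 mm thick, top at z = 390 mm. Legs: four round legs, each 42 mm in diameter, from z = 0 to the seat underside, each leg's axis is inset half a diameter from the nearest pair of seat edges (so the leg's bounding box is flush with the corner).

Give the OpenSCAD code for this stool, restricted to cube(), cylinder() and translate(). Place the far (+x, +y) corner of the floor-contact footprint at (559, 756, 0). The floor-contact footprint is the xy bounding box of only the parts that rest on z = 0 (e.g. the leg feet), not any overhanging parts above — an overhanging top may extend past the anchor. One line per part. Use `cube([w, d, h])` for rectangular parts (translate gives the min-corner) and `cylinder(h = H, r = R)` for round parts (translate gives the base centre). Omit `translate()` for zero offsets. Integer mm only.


translate([293, 497, 355]) cube([266, 259, 35]);
translate([314, 518, 0]) cylinder(h = 355, r = 21);
translate([538, 518, 0]) cylinder(h = 355, r = 21);
translate([314, 735, 0]) cylinder(h = 355, r = 21);
translate([538, 735, 0]) cylinder(h = 355, r = 21);


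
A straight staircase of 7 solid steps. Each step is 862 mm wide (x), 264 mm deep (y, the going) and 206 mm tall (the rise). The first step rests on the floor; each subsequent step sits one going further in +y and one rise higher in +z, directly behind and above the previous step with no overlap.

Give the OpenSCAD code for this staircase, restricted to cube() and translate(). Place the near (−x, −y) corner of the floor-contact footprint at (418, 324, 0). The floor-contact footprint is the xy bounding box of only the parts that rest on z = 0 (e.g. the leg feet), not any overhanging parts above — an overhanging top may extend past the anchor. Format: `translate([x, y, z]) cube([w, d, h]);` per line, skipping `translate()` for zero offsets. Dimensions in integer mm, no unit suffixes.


translate([418, 324, 0]) cube([862, 264, 206]);
translate([418, 588, 206]) cube([862, 264, 206]);
translate([418, 852, 412]) cube([862, 264, 206]);
translate([418, 1116, 618]) cube([862, 264, 206]);
translate([418, 1380, 824]) cube([862, 264, 206]);
translate([418, 1644, 1030]) cube([862, 264, 206]);
translate([418, 1908, 1236]) cube([862, 264, 206]);


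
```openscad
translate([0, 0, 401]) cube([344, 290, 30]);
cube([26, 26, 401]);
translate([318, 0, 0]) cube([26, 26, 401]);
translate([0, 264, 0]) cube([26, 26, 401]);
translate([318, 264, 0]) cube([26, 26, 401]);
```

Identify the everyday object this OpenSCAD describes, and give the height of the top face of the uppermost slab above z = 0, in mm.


A stool. The seat height is 431 mm.

A 344×290×30 slab at z = 401 on four corner posts — a stool. The seat top is 401 + 30 = 431 mm.


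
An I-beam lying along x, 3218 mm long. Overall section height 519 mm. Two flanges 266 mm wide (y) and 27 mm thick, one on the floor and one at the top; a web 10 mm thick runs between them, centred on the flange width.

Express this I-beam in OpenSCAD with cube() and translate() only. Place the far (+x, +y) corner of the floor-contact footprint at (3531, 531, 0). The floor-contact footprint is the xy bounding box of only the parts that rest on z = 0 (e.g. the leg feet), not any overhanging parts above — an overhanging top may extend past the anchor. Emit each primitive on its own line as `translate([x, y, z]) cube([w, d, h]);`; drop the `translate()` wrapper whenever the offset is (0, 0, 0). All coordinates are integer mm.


translate([313, 265, 0]) cube([3218, 266, 27]);
translate([313, 393, 27]) cube([3218, 10, 465]);
translate([313, 265, 492]) cube([3218, 266, 27]);


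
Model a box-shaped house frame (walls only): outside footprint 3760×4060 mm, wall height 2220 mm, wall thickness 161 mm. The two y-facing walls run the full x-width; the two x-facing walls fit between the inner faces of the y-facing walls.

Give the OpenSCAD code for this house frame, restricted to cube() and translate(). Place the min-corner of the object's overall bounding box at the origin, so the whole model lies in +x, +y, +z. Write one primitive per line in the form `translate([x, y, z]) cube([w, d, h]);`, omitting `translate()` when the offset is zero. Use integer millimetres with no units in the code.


cube([3760, 161, 2220]);
translate([0, 3899, 0]) cube([3760, 161, 2220]);
translate([0, 161, 0]) cube([161, 3738, 2220]);
translate([3599, 161, 0]) cube([161, 3738, 2220]);


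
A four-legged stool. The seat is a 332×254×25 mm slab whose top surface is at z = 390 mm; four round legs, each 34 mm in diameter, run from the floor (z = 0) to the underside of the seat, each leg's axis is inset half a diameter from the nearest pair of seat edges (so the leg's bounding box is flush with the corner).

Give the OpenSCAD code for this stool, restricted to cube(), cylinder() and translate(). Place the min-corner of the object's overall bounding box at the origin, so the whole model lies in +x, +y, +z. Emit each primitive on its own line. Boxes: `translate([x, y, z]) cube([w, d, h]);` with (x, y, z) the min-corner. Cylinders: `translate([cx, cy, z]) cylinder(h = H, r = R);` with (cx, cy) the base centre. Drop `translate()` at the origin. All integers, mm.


translate([0, 0, 365]) cube([332, 254, 25]);
translate([17, 17, 0]) cylinder(h = 365, r = 17);
translate([315, 17, 0]) cylinder(h = 365, r = 17);
translate([17, 237, 0]) cylinder(h = 365, r = 17);
translate([315, 237, 0]) cylinder(h = 365, r = 17);


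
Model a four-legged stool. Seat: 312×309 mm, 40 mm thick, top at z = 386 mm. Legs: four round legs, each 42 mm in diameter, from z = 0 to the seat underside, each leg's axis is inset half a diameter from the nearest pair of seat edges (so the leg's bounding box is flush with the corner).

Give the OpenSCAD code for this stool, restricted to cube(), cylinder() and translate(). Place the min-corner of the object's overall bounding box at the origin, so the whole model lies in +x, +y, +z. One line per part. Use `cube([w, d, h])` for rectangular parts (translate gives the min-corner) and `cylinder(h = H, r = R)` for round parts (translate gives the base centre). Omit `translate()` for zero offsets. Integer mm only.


// leg_h = 386 - 40 = 346
translate([0, 0, 346]) cube([312, 309, 40]);
translate([21, 21, 0]) cylinder(h = 346, r = 21);
translate([291, 21, 0]) cylinder(h = 346, r = 21);
translate([21, 288, 0]) cylinder(h = 346, r = 21);
translate([291, 288, 0]) cylinder(h = 346, r = 21);


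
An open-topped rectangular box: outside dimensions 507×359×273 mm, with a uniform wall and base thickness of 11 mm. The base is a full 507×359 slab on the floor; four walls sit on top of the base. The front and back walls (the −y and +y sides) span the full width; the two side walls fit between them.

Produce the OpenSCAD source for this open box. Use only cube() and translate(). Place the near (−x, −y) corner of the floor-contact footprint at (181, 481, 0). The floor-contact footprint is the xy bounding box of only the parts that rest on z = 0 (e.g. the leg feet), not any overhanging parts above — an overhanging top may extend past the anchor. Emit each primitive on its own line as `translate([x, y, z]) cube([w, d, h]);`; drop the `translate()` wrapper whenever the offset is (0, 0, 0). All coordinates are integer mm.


translate([181, 481, 0]) cube([507, 359, 11]);
translate([181, 481, 11]) cube([507, 11, 262]);
translate([181, 829, 11]) cube([507, 11, 262]);
translate([181, 492, 11]) cube([11, 337, 262]);
translate([677, 492, 11]) cube([11, 337, 262]);


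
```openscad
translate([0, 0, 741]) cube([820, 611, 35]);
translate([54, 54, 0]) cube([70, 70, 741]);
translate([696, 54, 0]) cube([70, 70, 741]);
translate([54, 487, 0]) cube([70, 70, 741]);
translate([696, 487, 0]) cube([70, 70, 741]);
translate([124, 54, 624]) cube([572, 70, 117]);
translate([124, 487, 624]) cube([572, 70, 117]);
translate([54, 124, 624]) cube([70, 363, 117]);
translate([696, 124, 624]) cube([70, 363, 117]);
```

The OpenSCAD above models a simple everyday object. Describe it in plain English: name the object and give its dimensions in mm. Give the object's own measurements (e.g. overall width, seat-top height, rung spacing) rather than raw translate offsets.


A table: top 820 mm (x) × 611 mm (y), 35 mm thick, upper face at z = 776 mm, on four 70×70 mm square legs, each inset 54 mm from the nearest pair of top edges from z = 0 to the bottom of the top. Four apron rails, 70 mm thick and 117 mm tall, run between adjacent legs with their top edges flush with the underside of the top and their outer faces flush with the legs' outer faces.


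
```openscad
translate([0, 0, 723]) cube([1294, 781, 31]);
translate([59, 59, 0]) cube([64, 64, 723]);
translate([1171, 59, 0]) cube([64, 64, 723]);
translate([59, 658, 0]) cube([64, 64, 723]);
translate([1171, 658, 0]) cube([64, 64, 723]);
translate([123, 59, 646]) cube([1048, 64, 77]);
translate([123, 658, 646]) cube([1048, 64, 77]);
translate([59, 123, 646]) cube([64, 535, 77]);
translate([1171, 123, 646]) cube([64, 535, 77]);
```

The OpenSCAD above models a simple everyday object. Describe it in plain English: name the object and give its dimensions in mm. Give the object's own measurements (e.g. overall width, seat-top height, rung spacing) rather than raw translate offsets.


A table: top 1294 mm (x) × 781 mm (y), 31 mm thick, upper face at z = 754 mm, on four 64×64 mm square legs, each inset 59 mm from the nearest pair of top edges from z = 0 to the bottom of the top. Four apron rails, 64 mm thick and 77 mm tall, run between adjacent legs with their top edges flush with the underside of the top and their outer faces flush with the legs' outer faces.


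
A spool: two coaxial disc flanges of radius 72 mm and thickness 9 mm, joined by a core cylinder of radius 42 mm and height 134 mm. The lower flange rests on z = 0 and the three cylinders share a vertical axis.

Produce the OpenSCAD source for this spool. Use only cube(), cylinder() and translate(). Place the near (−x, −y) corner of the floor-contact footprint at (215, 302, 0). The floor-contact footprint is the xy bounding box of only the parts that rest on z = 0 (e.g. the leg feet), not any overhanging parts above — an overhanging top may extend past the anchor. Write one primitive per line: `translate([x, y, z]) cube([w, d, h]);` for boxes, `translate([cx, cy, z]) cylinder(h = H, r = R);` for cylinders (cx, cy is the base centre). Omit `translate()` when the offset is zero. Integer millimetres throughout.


translate([287, 374, 0]) cylinder(h = 9, r = 72);
translate([287, 374, 9]) cylinder(h = 134, r = 42);
translate([287, 374, 143]) cylinder(h = 9, r = 72);


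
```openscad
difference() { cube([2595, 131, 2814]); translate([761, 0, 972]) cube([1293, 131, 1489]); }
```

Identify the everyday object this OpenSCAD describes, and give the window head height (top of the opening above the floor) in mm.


A wall with a window opening. The window head height is 2461 mm.

A wall with a rectangular opening subtracted — a window. Sill at z = 972, opening 1489 mm tall, so the head is at 972 + 1489 = 2461 mm.


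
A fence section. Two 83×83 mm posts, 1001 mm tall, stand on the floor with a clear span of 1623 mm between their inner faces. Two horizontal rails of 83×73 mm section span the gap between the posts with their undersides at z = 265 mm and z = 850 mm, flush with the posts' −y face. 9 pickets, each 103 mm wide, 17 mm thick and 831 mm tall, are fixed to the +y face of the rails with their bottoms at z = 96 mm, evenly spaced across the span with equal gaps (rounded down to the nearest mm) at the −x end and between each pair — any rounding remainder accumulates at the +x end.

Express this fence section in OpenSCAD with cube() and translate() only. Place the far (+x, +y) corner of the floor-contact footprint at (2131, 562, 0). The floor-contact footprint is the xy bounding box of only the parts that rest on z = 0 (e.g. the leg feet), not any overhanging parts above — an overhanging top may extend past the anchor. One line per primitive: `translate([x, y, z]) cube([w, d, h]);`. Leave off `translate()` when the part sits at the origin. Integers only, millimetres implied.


translate([342, 479, 0]) cube([83, 83, 1001]);
translate([2048, 479, 0]) cube([83, 83, 1001]);
translate([425, 479, 265]) cube([1623, 83, 73]);
translate([425, 479, 850]) cube([1623, 83, 73]);
translate([494, 562, 96]) cube([103, 17, 831]);
translate([666, 562, 96]) cube([103, 17, 831]);
translate([838, 562, 96]) cube([103, 17, 831]);
translate([1010, 562, 96]) cube([103, 17, 831]);
translate([1182, 562, 96]) cube([103, 17, 831]);
translate([1354, 562, 96]) cube([103, 17, 831]);
translate([1526, 562, 96]) cube([103, 17, 831]);
translate([1698, 562, 96]) cube([103, 17, 831]);
translate([1870, 562, 96]) cube([103, 17, 831]);


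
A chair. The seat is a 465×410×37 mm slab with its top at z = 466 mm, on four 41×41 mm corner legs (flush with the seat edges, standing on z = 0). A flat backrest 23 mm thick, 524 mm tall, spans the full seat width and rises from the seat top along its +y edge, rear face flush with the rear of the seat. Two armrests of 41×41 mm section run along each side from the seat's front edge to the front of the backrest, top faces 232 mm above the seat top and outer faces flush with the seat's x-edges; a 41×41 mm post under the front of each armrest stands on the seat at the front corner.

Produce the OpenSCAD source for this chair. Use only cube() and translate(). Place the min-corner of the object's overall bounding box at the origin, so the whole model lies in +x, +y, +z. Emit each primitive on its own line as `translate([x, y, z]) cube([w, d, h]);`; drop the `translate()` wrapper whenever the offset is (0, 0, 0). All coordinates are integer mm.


translate([0, 0, 429]) cube([465, 410, 37]);
cube([41, 41, 429]);
translate([424, 0, 0]) cube([41, 41, 429]);
translate([0, 369, 0]) cube([41, 41, 429]);
translate([424, 369, 0]) cube([41, 41, 429]);
translate([0, 387, 466]) cube([465, 23, 524]);
translate([0, 0, 657]) cube([41, 387, 41]);
translate([424, 0, 657]) cube([41, 387, 41]);
translate([0, 0, 466]) cube([41, 41, 191]);
translate([424, 0, 466]) cube([41, 41, 191]);


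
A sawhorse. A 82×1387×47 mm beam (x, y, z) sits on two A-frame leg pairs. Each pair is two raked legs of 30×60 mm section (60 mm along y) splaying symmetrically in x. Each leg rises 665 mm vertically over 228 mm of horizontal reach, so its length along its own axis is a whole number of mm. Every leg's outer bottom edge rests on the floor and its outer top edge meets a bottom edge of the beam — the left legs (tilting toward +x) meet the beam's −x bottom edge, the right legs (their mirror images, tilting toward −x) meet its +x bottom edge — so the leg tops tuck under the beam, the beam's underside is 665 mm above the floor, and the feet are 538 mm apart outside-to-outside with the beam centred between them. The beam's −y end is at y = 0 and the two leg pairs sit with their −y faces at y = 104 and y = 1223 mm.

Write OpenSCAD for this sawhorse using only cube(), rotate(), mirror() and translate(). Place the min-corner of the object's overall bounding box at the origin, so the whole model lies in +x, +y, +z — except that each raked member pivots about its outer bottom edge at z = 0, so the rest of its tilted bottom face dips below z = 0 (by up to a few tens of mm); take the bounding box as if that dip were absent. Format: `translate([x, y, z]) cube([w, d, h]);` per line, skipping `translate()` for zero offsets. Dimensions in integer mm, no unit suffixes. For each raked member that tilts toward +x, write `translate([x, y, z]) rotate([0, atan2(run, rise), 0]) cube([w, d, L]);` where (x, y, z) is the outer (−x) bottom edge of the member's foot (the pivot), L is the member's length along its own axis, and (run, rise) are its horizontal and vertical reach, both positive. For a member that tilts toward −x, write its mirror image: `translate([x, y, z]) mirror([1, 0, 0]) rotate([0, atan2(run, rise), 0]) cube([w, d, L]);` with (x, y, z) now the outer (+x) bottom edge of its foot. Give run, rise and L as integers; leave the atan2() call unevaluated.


// leg length = √(228² + 665²) = 703
// right-leg outer foot x = 2·228 + 82 = 538
// beam min-corner = (228, 0, 665)
translate([228, 0, 665]) cube([82, 1387, 47]);
translate([0, 104, 0]) rotate([0, atan2(228, 665), 0]) cube([30, 60, 703]);
translate([538, 104, 0]) mirror([1, 0, 0]) rotate([0, atan2(228, 665), 0]) cube([30, 60, 703]);
translate([0, 1223, 0]) rotate([0, atan2(228, 665), 0]) cube([30, 60, 703]);
translate([538, 1223, 0]) mirror([1, 0, 0]) rotate([0, atan2(228, 665), 0]) cube([30, 60, 703]);
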